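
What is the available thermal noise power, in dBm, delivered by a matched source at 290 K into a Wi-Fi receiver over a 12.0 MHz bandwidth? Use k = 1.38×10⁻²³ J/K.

P_n = kTB = 1.38×10⁻²³ × 290 × 1.20×10⁷ = 4.80×10⁻¹⁴ W
In dBm: 10 log₁₀(4.80×10⁻¹⁴ / 10⁻³) = −103.2 dBm

−103.2 dBm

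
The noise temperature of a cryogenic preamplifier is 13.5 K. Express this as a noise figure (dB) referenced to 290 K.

F = 1 + T_e/T₀ = 1 + 13.5/290 = 1.04655
NF = 10 log₁₀(1.04655) = 0.198 dB

0.198 dB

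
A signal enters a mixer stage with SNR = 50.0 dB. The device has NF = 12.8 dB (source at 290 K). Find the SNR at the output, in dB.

37.2 dB

By definition F = SNR_in/SNR_out, so in dB: SNR_out = SNR_in − NF
SNR_out = 50.0 − 12.8 = 37.2 dB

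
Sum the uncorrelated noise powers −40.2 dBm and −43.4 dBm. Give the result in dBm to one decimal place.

−38.5 dBm

Convert to linear, add, convert back:
P₁ = 9.55×10⁻⁸ W, P₂ = 4.57×10⁻⁸ W
P_tot = 1.41×10⁻⁷ W → 10 log₁₀(P_tot / 10⁻³) = −38.5 dBm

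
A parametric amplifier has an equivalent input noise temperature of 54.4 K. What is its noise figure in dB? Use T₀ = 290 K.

F = 1 + T_e/T₀ = 1 + 54.4/290 = 1.18759
NF = 10 log₁₀(1.18759) = 0.747 dB

0.747 dB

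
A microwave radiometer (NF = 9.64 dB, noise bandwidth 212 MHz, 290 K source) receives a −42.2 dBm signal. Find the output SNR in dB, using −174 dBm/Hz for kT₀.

38.9 dB

Noise floor: N = −174 + 10 log₁₀(B) + NF
10 log₁₀(2.12×10⁸) = 83.26 dB
N = −174 + 83.26 + 9.64 = −81.10 dBm
SNR = P_sig − N = −42.2 − (−81.10) = 38.90 dB → 38.9 dB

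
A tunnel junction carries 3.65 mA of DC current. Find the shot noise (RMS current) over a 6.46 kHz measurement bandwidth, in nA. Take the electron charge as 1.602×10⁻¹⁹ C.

2.75 nA

I_n = √(2qI·B)
2qI·B = 2 × 1.602×10⁻¹⁹ × 3.65×10⁻³ × 6.46×10³ = 7.55×10⁻¹⁸ A²
I_n = √(7.55×10⁻¹⁸) = 2.75×10⁻⁹ A = 2.75 nA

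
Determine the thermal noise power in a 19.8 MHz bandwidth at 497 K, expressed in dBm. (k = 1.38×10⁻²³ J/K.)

P_n = kTB = 1.38×10⁻²³ × 497 × 1.98×10⁷ = 1.36×10⁻¹³ W
In dBm: 10 log₁₀(1.36×10⁻¹³ / 10⁻³) = −98.7 dBm

−98.7 dBm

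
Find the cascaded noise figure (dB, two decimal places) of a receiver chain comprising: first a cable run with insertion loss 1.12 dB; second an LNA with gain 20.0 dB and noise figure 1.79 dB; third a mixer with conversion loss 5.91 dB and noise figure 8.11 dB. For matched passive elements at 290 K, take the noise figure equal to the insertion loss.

3.06 dB

Convert to linear (a loss of L dB is a gain of −L dB): F_i = 10^(NF_i/10), G_i = 10^(G_i,dB/10)
  Stage 1: F_1 = 10^(1.12/10) = 1.294, G_1 = 10^(−1.12/10) = 0.7727
  Stage 2: F_2 = 10^(1.79/10) = 1.510, G_2 = 10^(20.0/10) = 100.0
  Stage 3: F_3 = 10^(8.11/10) = 6.471, G_3 = 10^(−5.91/10) = 0.2564
Friis cascade:
  F = 1.294 + (1.510 − 1)/0.7727 + (6.471 − 1)/77.27 = 2.025
NF = 10 log₁₀(2.025) = 3.06 dB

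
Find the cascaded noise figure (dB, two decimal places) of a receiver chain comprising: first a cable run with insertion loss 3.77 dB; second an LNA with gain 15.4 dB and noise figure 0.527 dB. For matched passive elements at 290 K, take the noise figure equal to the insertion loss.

Convert to linear (a loss of L dB is a gain of −L dB): F_i = 10^(NF_i/10), G_i = 10^(G_i,dB/10)
  Stage 1: F_1 = 10^(3.77/10) = 2.382, G_1 = 10^(−3.77/10) = 0.4198
  Stage 2: F_2 = 10^(0.527/10) = 1.129, G_2 = 10^(15.4/10) = 34.67
Friis cascade:
  F = 2.382 + (1.129 − 1)/0.4198 = 2.690
NF = 10 log₁₀(2.690) = 4.30 dB

4.30 dB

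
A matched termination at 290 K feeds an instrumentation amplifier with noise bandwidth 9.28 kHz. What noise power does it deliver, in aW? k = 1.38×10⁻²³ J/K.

37.1 aW

P_n = kTB = 1.38×10⁻²³ × 290 × 9.28×10³ = 3.71×10⁻¹⁷ W = 37.1 aW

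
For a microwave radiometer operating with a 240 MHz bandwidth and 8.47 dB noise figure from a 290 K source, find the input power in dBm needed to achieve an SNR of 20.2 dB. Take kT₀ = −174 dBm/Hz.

Sensitivity = −174 + 10 log₁₀(B) + NF + SNR_min
= −174 + 83.8 + 8.47 + 20.2
= −61.53 dBm → −61.5 dBm

−61.5 dBm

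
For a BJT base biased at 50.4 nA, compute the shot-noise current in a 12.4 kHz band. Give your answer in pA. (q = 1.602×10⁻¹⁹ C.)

14.2 pA

I_n = √(2qI·B)
2qI·B = 2 × 1.602×10⁻¹⁹ × 5.04×10⁻⁸ × 1.24×10⁴ = 2.00×10⁻²² A²
I_n = √(2.00×10⁻²²) = 1.42×10⁻¹¹ A = 14.2 pA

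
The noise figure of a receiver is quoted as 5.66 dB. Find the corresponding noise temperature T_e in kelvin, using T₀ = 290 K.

F = 10^(5.66/10) = 3.68129
T_e = (F − 1)·T₀ = (3.68129 − 1) × 290 = 778 K

778 K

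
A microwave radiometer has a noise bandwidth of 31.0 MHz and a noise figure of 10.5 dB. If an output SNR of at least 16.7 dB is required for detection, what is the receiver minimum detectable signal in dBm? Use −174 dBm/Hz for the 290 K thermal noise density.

−71.9 dBm

Sensitivity = −174 + 10 log₁₀(B) + NF + SNR_min
= −174 + 74.91 + 10.5 + 16.7
= −71.89 dBm → −71.9 dBm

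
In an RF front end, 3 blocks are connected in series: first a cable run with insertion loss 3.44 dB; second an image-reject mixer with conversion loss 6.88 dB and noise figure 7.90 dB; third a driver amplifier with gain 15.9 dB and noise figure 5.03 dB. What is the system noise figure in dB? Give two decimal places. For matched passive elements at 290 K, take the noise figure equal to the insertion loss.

15.70 dB

Convert to linear (a loss of L dB is a gain of −L dB): F_i = 10^(NF_i/10), G_i = 10^(G_i,dB/10)
  Stage 1: F_1 = 10^(3.44/10) = 2.208, G_1 = 10^(−3.44/10) = 0.4529
  Stage 2: F_2 = 10^(7.90/10) = 6.166, G_2 = 10^(−6.88/10) = 0.2051
  Stage 3: F_3 = 10^(5.03/10) = 3.184, G_3 = 10^(15.9/10) = 38.90
Friis cascade:
  F = 2.208 + (6.166 − 1)/0.4529 + (3.184 − 1)/0.09290 = 37.13
NF = 10 log₁₀(37.13) = 15.70 dB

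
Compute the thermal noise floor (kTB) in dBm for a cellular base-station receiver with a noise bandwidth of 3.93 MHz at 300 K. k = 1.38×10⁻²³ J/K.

P_n = kTB = 1.38×10⁻²³ × 300 × 3.93×10⁶ = 1.63×10⁻¹⁴ W
In dBm: 10 log₁₀(1.63×10⁻¹⁴ / 10⁻³) = −107.9 dBm

−107.9 dBm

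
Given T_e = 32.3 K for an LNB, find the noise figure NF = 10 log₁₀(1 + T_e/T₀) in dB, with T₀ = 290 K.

0.459 dB

F = 1 + T_e/T₀ = 1 + 32.3/290 = 1.11138
NF = 10 log₁₀(1.11138) = 0.459 dB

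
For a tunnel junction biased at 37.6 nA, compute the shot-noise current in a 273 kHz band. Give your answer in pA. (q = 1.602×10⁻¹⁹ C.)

I_n = √(2qI·B)
2qI·B = 2 × 1.602×10⁻¹⁹ × 3.76×10⁻⁸ × 2.73×10⁵ = 3.29×10⁻²¹ A²
I_n = √(3.29×10⁻²¹) = 5.73×10⁻¹¹ A = 57.3 pA

57.3 pA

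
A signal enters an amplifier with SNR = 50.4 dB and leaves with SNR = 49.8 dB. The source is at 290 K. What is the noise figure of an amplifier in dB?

NF (dB) = SNR_in(dB) − SNR_out(dB) when the source is at T₀
NF = 50.4 − 49.8 = 0.6 dB

0.6 dB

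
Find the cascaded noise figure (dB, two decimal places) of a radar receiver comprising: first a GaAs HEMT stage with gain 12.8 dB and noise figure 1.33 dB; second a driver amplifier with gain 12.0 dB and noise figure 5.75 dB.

1.77 dB

Convert to linear (a loss of L dB is a gain of −L dB): F_i = 10^(NF_i/10), G_i = 10^(G_i,dB/10)
  Stage 1: F_1 = 10^(1.33/10) = 1.358, G_1 = 10^(12.8/10) = 19.05
  Stage 2: F_2 = 10^(5.75/10) = 3.758, G_2 = 10^(12.0/10) = 15.85
Friis cascade:
  F = 1.358 + (3.758 − 1)/19.05 = 1.503
NF = 10 log₁₀(1.503) = 1.77 dB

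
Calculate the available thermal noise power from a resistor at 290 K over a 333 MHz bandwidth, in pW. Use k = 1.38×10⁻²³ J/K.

1.33 pW

P_n = kTB = 1.38×10⁻²³ × 290 × 3.33×10⁸ = 1.33×10⁻¹² W = 1.33 pW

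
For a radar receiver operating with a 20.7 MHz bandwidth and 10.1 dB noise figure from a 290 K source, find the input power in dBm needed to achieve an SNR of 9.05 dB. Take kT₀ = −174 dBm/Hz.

Sensitivity = −174 + 10 log₁₀(B) + NF + SNR_min
= −174 + 73.16 + 10.1 + 9.05
= −81.69 dBm → −81.7 dBm

−81.7 dBm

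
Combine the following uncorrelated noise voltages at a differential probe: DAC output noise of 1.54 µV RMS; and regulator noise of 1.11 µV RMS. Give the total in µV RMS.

Uncorrelated sources add in power (mean-square): V_tot = √(ΣV_i²)
V_tot = √[(1.54×10⁻⁶)² + (1.11×10⁻⁶)²] = 1.90×10⁻⁶ V = 1.90 µV

1.90 µV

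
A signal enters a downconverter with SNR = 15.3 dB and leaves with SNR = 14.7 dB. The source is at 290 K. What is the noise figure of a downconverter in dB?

0.6 dB

NF (dB) = SNR_in(dB) − SNR_out(dB) when the source is at T₀
NF = 15.3 − 14.7 = 0.6 dB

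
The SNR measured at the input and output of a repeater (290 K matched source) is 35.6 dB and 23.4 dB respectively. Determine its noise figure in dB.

12.2 dB

NF (dB) = SNR_in(dB) − SNR_out(dB) when the source is at T₀
NF = 35.6 − 23.4 = 12.2 dB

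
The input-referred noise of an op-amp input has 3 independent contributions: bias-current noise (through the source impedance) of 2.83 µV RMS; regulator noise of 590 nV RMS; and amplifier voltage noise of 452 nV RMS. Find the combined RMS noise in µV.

Uncorrelated sources add in power (mean-square): V_tot = √(ΣV_i²)
V_tot = √[(2.83×10⁻⁶)² + (5.90×10⁻⁷)² + (4.52×10⁻⁷)²] = 2.93×10⁻⁶ V = 2.93 µV

2.93 µV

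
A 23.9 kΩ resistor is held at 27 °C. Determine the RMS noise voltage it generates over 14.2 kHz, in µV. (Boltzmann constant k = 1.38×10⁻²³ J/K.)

2.37 µV

T = 27 °C + 273.15 = 300.15 K
V_n = √(4kTRB)
4kTRB = 4 × 1.38×10⁻²³ × 300.15 × 2.39×10⁴ × 1.42×10⁴ = 5.62×10⁻¹² V²
V_n = √(5.62×10⁻¹²) = 2.37×10⁻⁶ V = 2.37 µV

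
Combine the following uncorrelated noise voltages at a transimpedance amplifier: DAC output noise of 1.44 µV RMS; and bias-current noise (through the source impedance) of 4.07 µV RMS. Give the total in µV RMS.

4.32 µV

Uncorrelated sources add in power (mean-square): V_tot = √(ΣV_i²)
V_tot = √[(1.44×10⁻⁶)² + (4.07×10⁻⁶)²] = 4.32×10⁻⁶ V = 4.32 µV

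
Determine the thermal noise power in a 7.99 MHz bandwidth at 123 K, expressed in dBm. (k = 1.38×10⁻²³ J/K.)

−108.7 dBm

P_n = kTB = 1.38×10⁻²³ × 123 × 7.99×10⁶ = 1.36×10⁻¹⁴ W
In dBm: 10 log₁₀(1.36×10⁻¹⁴ / 10⁻³) = −108.7 dBm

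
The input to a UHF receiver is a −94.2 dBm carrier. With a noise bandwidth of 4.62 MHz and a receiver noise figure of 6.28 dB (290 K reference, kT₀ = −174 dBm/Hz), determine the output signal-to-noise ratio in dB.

6.9 dB

Noise floor: N = −174 + 10 log₁₀(B) + NF
10 log₁₀(4.62×10⁶) = 66.65 dB
N = −174 + 66.65 + 6.28 = −101.07 dBm
SNR = P_sig − N = −94.2 − (−101.07) = 6.87 dB → 6.9 dB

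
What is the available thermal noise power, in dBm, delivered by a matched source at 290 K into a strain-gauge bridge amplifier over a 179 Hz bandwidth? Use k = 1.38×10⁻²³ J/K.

P_n = kTB = 1.38×10⁻²³ × 290 × 1.79×10² = 7.16×10⁻¹⁹ W
In dBm: 10 log₁₀(7.16×10⁻¹⁹ / 10⁻³) = −151.4 dBm

−151.4 dBm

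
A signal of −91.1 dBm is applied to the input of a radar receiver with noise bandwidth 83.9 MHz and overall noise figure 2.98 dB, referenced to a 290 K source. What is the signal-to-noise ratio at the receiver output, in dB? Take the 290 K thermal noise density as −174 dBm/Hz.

Noise floor: N = −174 + 10 log₁₀(B) + NF
10 log₁₀(8.39×10⁷) = 79.24 dB
N = −174 + 79.24 + 2.98 = −91.78 dBm
SNR = P_sig − N = −91.1 − (−91.78) = 0.68 dB → 0.7 dB

0.7 dB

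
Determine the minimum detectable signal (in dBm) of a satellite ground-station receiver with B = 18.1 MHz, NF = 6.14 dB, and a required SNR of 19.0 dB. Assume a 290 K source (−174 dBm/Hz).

Sensitivity = −174 + 10 log₁₀(B) + NF + SNR_min
= −174 + 72.58 + 6.14 + 19.0
= −76.28 dBm → −76.3 dBm

−76.3 dBm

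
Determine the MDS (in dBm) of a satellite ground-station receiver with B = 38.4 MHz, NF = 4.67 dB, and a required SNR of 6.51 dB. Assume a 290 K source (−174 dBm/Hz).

−87.0 dBm

Sensitivity = −174 + 10 log₁₀(B) + NF + SNR_min
= −174 + 75.84 + 4.67 + 6.51
= −86.98 dBm → −87.0 dBm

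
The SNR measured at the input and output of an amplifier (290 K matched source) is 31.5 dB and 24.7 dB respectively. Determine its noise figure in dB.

6.8 dB

NF (dB) = SNR_in(dB) − SNR_out(dB) when the source is at T₀
NF = 31.5 − 24.7 = 6.8 dB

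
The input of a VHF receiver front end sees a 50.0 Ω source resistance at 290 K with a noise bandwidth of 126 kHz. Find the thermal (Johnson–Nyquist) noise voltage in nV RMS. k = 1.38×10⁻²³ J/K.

318 nV

V_n = √(4kTRB)
4kTRB = 4 × 1.38×10⁻²³ × 290 × 5.00×10¹ × 1.26×10⁵ = 1.01×10⁻¹³ V²
V_n = √(1.01×10⁻¹³) = 3.18×10⁻⁷ V = 318 nV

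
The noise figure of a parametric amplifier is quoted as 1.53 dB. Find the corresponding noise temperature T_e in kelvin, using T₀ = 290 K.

F = 10^(1.53/10) = 1.42233
T_e = (F − 1)·T₀ = (1.42233 − 1) × 290 = 122 K

122 K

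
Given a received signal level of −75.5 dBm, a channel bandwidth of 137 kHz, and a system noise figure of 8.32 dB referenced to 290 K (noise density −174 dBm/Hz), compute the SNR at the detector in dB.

Noise floor: N = −174 + 10 log₁₀(B) + NF
10 log₁₀(1.37×10⁵) = 51.37 dB
N = −174 + 51.37 + 8.32 = −114.31 dBm
SNR = P_sig − N = −75.5 − (−114.31) = 38.81 dB → 38.8 dB

38.8 dB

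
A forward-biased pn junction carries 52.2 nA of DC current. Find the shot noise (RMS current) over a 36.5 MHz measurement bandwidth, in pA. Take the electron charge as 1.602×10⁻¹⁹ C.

781 pA

I_n = √(2qI·B)
2qI·B = 2 × 1.602×10⁻¹⁹ × 5.22×10⁻⁸ × 3.65×10⁷ = 6.10×10⁻¹⁹ A²
I_n = √(6.10×10⁻¹⁹) = 7.81×10⁻¹⁰ A = 781 pA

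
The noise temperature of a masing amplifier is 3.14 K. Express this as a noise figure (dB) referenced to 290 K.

F = 1 + T_e/T₀ = 1 + 3.14/290 = 1.01083
NF = 10 log₁₀(1.01083) = 0.047 dB

0.047 dB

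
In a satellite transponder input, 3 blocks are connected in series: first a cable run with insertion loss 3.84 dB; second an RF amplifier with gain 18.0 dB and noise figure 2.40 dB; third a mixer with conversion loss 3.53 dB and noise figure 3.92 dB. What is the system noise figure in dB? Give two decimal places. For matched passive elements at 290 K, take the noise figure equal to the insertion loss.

6.30 dB

Convert to linear (a loss of L dB is a gain of −L dB): F_i = 10^(NF_i/10), G_i = 10^(G_i,dB/10)
  Stage 1: F_1 = 10^(3.84/10) = 2.421, G_1 = 10^(−3.84/10) = 0.4130
  Stage 2: F_2 = 10^(2.40/10) = 1.738, G_2 = 10^(18.0/10) = 63.10
  Stage 3: F_3 = 10^(3.92/10) = 2.466, G_3 = 10^(−3.53/10) = 0.4436
Friis cascade:
  F = 2.421 + (1.738 − 1)/0.4130 + (2.466 − 1)/26.06 = 4.264
NF = 10 log₁₀(4.264) = 6.30 dB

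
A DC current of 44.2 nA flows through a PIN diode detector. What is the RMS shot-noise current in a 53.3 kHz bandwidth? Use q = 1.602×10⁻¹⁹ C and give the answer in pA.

27.5 pA

I_n = √(2qI·B)
2qI·B = 2 × 1.602×10⁻¹⁹ × 4.42×10⁻⁸ × 5.33×10⁴ = 7.55×10⁻²² A²
I_n = √(7.55×10⁻²²) = 2.75×10⁻¹¹ A = 27.5 pA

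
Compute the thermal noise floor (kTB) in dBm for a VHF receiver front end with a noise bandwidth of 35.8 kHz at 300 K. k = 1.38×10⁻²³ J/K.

P_n = kTB = 1.38×10⁻²³ × 300 × 3.58×10⁴ = 1.48×10⁻¹⁶ W
In dBm: 10 log₁₀(1.48×10⁻¹⁶ / 10⁻³) = −128.3 dBm

−128.3 dBm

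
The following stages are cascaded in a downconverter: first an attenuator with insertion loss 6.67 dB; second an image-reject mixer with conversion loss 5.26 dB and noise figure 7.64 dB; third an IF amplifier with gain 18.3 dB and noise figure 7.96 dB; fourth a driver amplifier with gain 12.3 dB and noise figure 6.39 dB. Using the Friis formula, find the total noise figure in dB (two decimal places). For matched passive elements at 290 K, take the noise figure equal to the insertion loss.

20.40 dB

Convert to linear (a loss of L dB is a gain of −L dB): F_i = 10^(NF_i/10), G_i = 10^(G_i,dB/10)
  Stage 1: F_1 = 10^(6.67/10) = 4.645, G_1 = 10^(−6.67/10) = 0.2153
  Stage 2: F_2 = 10^(7.64/10) = 5.808, G_2 = 10^(−5.26/10) = 0.2979
  Stage 3: F_3 = 10^(7.96/10) = 6.252, G_3 = 10^(18.3/10) = 67.61
  Stage 4: F_4 = 10^(6.39/10) = 4.355, G_4 = 10^(12.3/10) = 16.98
Friis cascade:
  F = 4.645 + (5.808 − 1)/0.2153 + (6.252 − 1)/0.06412 + (4.355 − 1)/4.335 = 109.7
NF = 10 log₁₀(109.7) = 20.40 dB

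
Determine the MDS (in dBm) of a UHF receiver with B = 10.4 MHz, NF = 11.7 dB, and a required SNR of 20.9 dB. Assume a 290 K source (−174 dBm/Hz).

Sensitivity = −174 + 10 log₁₀(B) + NF + SNR_min
= −174 + 70.17 + 11.7 + 20.9
= −71.23 dBm → −71.2 dBm

−71.2 dBm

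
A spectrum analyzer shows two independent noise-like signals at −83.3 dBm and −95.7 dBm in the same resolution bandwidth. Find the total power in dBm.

−83.1 dBm

Convert to linear, add, convert back:
P₁ = 4.68×10⁻¹² W, P₂ = 2.69×10⁻¹³ W
P_tot = 4.95×10⁻¹² W → 10 log₁₀(P_tot / 10⁻³) = −83.1 dBm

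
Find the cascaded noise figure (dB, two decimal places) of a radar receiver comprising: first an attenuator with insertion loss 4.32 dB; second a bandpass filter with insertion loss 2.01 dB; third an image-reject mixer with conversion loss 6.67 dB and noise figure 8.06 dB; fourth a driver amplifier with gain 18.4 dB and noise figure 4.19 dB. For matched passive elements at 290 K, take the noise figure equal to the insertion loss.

17.77 dB

Convert to linear (a loss of L dB is a gain of −L dB): F_i = 10^(NF_i/10), G_i = 10^(G_i,dB/10)
  Stage 1: F_1 = 10^(4.32/10) = 2.704, G_1 = 10^(−4.32/10) = 0.3698
  Stage 2: F_2 = 10^(2.01/10) = 1.589, G_2 = 10^(−2.01/10) = 0.6295
  Stage 3: F_3 = 10^(8.06/10) = 6.397, G_3 = 10^(−6.67/10) = 0.2153
  Stage 4: F_4 = 10^(4.19/10) = 2.624, G_4 = 10^(18.4/10) = 69.18
Friis cascade:
  F = 2.704 + (1.589 − 1)/0.3698 + (6.397 − 1)/0.2328 + (2.624 − 1)/0.05012 = 59.89
NF = 10 log₁₀(59.89) = 17.77 dB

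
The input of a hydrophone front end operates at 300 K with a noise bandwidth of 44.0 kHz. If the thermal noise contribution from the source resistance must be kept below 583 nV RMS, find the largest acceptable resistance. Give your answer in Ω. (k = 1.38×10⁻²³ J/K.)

Johnson–Nyquist: V_n = √(4kTRB) ⇒ R = V_n² / (4kTB)
4kTB = 4 × 1.38×10⁻²³ × 300 × 4.40×10⁴ = 7.29×10⁻¹⁶
R = (5.83×10⁻⁷)² / 7.29×10⁻¹⁶ = 4.66×10² Ω = 466 Ω

466 Ω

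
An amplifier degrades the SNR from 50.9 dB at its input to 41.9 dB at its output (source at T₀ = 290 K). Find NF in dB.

NF (dB) = SNR_in(dB) − SNR_out(dB) when the source is at T₀
NF = 50.9 − 41.9 = 9.0 dB

9.0 dB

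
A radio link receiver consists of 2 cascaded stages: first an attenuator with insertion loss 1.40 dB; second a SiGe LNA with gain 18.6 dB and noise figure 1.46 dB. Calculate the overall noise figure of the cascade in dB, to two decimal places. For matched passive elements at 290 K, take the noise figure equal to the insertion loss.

2.86 dB

Convert to linear (a loss of L dB is a gain of −L dB): F_i = 10^(NF_i/10), G_i = 10^(G_i,dB/10)
  Stage 1: F_1 = 10^(1.40/10) = 1.380, G_1 = 10^(−1.40/10) = 0.7244
  Stage 2: F_2 = 10^(1.46/10) = 1.400, G_2 = 10^(18.6/10) = 72.44
Friis cascade:
  F = 1.380 + (1.400 − 1)/0.7244 = 1.932
NF = 10 log₁₀(1.932) = 2.86 dB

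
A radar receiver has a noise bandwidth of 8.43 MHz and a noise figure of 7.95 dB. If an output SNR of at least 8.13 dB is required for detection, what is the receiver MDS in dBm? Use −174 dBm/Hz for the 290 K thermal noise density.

−88.7 dBm

Sensitivity = −174 + 10 log₁₀(B) + NF + SNR_min
= −174 + 69.26 + 7.95 + 8.13
= −88.66 dBm → −88.7 dBm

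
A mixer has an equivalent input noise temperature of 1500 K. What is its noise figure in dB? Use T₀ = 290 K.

7.90 dB

F = 1 + T_e/T₀ = 1 + 1500/290 = 6.17241
NF = 10 log₁₀(6.17241) = 7.90 dB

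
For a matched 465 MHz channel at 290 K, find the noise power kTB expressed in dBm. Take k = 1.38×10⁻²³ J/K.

−87.3 dBm

P_n = kTB = 1.38×10⁻²³ × 290 × 4.65×10⁸ = 1.86×10⁻¹² W
In dBm: 10 log₁₀(1.86×10⁻¹² / 10⁻³) = −87.3 dBm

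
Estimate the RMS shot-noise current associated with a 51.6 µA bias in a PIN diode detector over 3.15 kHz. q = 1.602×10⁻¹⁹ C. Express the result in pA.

228 pA

I_n = √(2qI·B)
2qI·B = 2 × 1.602×10⁻¹⁹ × 5.16×10⁻⁵ × 3.15×10³ = 5.21×10⁻²⁰ A²
I_n = √(5.21×10⁻²⁰) = 2.28×10⁻¹⁰ A = 228 pA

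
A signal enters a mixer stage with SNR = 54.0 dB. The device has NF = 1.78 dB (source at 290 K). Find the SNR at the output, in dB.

By definition F = SNR_in/SNR_out, so in dB: SNR_out = SNR_in − NF
SNR_out = 54.0 − 1.78 = 52.22 dB

52.22 dB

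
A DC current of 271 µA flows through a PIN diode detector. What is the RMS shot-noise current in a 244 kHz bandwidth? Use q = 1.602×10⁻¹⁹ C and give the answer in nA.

4.60 nA

I_n = √(2qI·B)
2qI·B = 2 × 1.602×10⁻¹⁹ × 2.71×10⁻⁴ × 2.44×10⁵ = 2.12×10⁻¹⁷ A²
I_n = √(2.12×10⁻¹⁷) = 4.60×10⁻⁹ A = 4.60 nA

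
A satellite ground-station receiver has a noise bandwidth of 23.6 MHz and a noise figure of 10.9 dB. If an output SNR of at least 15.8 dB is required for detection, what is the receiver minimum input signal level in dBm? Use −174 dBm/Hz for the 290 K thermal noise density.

Sensitivity = −174 + 10 log₁₀(B) + NF + SNR_min
= −174 + 73.73 + 10.9 + 15.8
= −73.57 dBm → −73.6 dBm

−73.6 dBm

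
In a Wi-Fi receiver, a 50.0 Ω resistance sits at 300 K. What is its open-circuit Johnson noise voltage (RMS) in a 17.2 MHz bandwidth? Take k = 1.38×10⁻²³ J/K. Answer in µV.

V_n = √(4kTRB)
4kTRB = 4 × 1.38×10⁻²³ × 300 × 5.00×10¹ × 1.72×10⁷ = 1.42×10⁻¹¹ V²
V_n = √(1.42×10⁻¹¹) = 3.77×10⁻⁶ V = 3.77 µV

3.77 µV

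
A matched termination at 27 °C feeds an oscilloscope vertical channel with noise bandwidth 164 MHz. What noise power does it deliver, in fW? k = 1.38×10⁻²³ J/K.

T = 27 °C + 273.15 = 300.15 K
P_n = kTB = 1.38×10⁻²³ × 300.15 × 1.64×10⁸ = 6.79×10⁻¹³ W = 679 fW

679 fW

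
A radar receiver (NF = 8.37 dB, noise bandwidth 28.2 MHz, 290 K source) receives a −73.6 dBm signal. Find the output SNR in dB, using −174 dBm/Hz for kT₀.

Noise floor: N = −174 + 10 log₁₀(B) + NF
10 log₁₀(2.82×10⁷) = 74.5 dB
N = −174 + 74.5 + 8.37 = −91.13 dBm
SNR = P_sig − N = −73.6 − (−91.13) = 17.53 dB → 17.5 dB

17.5 dB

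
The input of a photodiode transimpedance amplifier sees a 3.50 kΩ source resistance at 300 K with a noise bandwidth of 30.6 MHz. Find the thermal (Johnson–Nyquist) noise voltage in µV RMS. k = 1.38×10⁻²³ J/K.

42.1 µV

V_n = √(4kTRB)
4kTRB = 4 × 1.38×10⁻²³ × 300 × 3.50×10³ × 3.06×10⁷ = 1.77×10⁻⁹ V²
V_n = √(1.77×10⁻⁹) = 4.21×10⁻⁵ V = 42.1 µV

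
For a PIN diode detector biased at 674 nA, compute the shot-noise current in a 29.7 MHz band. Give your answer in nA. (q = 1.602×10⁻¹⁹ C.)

I_n = √(2qI·B)
2qI·B = 2 × 1.602×10⁻¹⁹ × 6.74×10⁻⁷ × 2.97×10⁷ = 6.41×10⁻¹⁸ A²
I_n = √(6.41×10⁻¹⁸) = 2.53×10⁻⁹ A = 2.53 nA

2.53 nA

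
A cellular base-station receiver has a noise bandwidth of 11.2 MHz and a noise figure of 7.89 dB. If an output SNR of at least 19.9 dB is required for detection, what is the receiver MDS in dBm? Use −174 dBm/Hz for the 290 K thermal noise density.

Sensitivity = −174 + 10 log₁₀(B) + NF + SNR_min
= −174 + 70.49 + 7.89 + 19.9
= −75.72 dBm → −75.7 dBm

−75.7 dBm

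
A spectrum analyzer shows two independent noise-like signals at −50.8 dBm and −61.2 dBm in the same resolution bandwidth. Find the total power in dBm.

−50.4 dBm

Convert to linear, add, convert back:
P₁ = 8.32×10⁻⁹ W, P₂ = 7.59×10⁻¹⁰ W
P_tot = 9.08×10⁻⁹ W → 10 log₁₀(P_tot / 10⁻³) = −50.4 dBm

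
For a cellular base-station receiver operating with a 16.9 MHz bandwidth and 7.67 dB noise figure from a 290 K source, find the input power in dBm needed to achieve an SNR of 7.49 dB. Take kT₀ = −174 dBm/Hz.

Sensitivity = −174 + 10 log₁₀(B) + NF + SNR_min
= −174 + 72.28 + 7.67 + 7.49
= −86.56 dBm → −86.6 dBm

−86.6 dBm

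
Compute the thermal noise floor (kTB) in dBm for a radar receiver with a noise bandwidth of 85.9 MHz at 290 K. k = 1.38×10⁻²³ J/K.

−94.6 dBm

P_n = kTB = 1.38×10⁻²³ × 290 × 8.59×10⁷ = 3.44×10⁻¹³ W
In dBm: 10 log₁₀(3.44×10⁻¹³ / 10⁻³) = −94.6 dBm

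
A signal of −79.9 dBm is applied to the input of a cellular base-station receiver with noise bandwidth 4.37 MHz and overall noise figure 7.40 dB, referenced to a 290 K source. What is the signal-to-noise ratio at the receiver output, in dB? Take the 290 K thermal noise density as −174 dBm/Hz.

Noise floor: N = −174 + 10 log₁₀(B) + NF
10 log₁₀(4.37×10⁶) = 66.4 dB
N = −174 + 66.4 + 7.40 = −100.20 dBm
SNR = P_sig − N = −79.9 − (−100.20) = 20.30 dB → 20.3 dB

20.3 dB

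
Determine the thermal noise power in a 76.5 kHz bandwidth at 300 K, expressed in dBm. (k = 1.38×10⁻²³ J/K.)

−125.0 dBm

P_n = kTB = 1.38×10⁻²³ × 300 × 7.65×10⁴ = 3.17×10⁻¹⁶ W
In dBm: 10 log₁₀(3.17×10⁻¹⁶ / 10⁻³) = −125.0 dBm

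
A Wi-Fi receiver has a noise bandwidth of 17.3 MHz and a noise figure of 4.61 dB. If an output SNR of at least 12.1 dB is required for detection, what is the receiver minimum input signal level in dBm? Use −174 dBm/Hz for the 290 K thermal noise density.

Sensitivity = −174 + 10 log₁₀(B) + NF + SNR_min
= −174 + 72.38 + 4.61 + 12.1
= −84.91 dBm → −84.9 dBm

−84.9 dBm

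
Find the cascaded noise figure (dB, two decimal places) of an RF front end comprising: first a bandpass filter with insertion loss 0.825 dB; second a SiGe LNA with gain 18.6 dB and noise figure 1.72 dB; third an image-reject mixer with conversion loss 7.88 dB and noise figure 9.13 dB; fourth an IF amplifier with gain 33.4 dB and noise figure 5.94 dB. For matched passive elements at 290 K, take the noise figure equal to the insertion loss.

3.46 dB

Convert to linear (a loss of L dB is a gain of −L dB): F_i = 10^(NF_i/10), G_i = 10^(G_i,dB/10)
  Stage 1: F_1 = 10^(0.825/10) = 1.209, G_1 = 10^(−0.825/10) = 0.8270
  Stage 2: F_2 = 10^(1.72/10) = 1.486, G_2 = 10^(18.6/10) = 72.44
  Stage 3: F_3 = 10^(9.13/10) = 8.185, G_3 = 10^(−7.88/10) = 0.1629
  Stage 4: F_4 = 10^(5.94/10) = 3.926, G_4 = 10^(33.4/10) = 2188
Friis cascade:
  F = 1.209 + (1.486 − 1)/0.8270 + (8.185 − 1)/59.91 + (3.926 − 1)/9.761 = 2.217
NF = 10 log₁₀(2.217) = 3.46 dB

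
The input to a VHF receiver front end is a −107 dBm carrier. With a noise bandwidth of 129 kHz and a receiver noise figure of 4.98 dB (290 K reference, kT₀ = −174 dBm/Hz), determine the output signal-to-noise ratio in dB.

Noise floor: N = −174 + 10 log₁₀(B) + NF
10 log₁₀(1.29×10⁵) = 51.11 dB
N = −174 + 51.11 + 4.98 = −117.91 dBm
SNR = P_sig − N = −107 − (−117.91) = 10.91 dB → 10.9 dB

10.9 dB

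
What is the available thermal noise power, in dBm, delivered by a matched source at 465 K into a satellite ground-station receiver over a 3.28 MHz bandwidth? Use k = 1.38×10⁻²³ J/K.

−106.8 dBm

P_n = kTB = 1.38×10⁻²³ × 465 × 3.28×10⁶ = 2.10×10⁻¹⁴ W
In dBm: 10 log₁₀(2.10×10⁻¹⁴ / 10⁻³) = −106.8 dBm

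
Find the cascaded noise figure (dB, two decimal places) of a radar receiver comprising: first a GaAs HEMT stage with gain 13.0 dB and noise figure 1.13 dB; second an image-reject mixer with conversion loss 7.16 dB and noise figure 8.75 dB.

2.10 dB

Convert to linear (a loss of L dB is a gain of −L dB): F_i = 10^(NF_i/10), G_i = 10^(G_i,dB/10)
  Stage 1: F_1 = 10^(1.13/10) = 1.297, G_1 = 10^(13.0/10) = 19.95
  Stage 2: F_2 = 10^(8.75/10) = 7.499, G_2 = 10^(−7.16/10) = 0.1923
Friis cascade:
  F = 1.297 + (7.499 − 1)/19.95 = 1.623
NF = 10 log₁₀(1.623) = 2.10 dB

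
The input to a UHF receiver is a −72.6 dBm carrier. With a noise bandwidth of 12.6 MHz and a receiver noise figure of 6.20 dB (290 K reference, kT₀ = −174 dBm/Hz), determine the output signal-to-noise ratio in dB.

24.2 dB

Noise floor: N = −174 + 10 log₁₀(B) + NF
10 log₁₀(1.26×10⁷) = 71 dB
N = −174 + 71 + 6.20 = −96.80 dBm
SNR = P_sig − N = −72.6 − (−96.80) = 24.20 dB → 24.2 dB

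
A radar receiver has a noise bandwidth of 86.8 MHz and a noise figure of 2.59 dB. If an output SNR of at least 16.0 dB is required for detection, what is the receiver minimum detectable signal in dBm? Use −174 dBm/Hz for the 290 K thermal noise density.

Sensitivity = −174 + 10 log₁₀(B) + NF + SNR_min
= −174 + 79.39 + 2.59 + 16.0
= −76.02 dBm → −76.0 dBm

−76.0 dBm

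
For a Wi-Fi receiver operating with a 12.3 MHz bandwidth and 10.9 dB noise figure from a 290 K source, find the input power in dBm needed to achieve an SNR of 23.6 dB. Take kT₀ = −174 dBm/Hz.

−68.6 dBm

Sensitivity = −174 + 10 log₁₀(B) + NF + SNR_min
= −174 + 70.9 + 10.9 + 23.6
= −68.6 dBm → −68.6 dBm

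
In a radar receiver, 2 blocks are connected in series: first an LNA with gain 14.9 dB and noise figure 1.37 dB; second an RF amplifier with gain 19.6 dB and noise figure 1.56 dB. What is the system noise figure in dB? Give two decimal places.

1.41 dB

Convert to linear (a loss of L dB is a gain of −L dB): F_i = 10^(NF_i/10), G_i = 10^(G_i,dB/10)
  Stage 1: F_1 = 10^(1.37/10) = 1.371, G_1 = 10^(14.9/10) = 30.90
  Stage 2: F_2 = 10^(1.56/10) = 1.432, G_2 = 10^(19.6/10) = 91.20
Friis cascade:
  F = 1.371 + (1.432 − 1)/30.90 = 1.385
NF = 10 log₁₀(1.385) = 1.41 dB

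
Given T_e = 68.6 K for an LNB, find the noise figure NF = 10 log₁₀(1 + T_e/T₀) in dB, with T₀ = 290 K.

0.922 dB

F = 1 + T_e/T₀ = 1 + 68.6/290 = 1.23655
NF = 10 log₁₀(1.23655) = 0.922 dB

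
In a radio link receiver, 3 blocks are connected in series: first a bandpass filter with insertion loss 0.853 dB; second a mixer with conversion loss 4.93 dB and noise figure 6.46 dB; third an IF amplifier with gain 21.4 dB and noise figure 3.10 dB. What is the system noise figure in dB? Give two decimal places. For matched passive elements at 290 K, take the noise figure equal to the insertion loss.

9.70 dB

Convert to linear (a loss of L dB is a gain of −L dB): F_i = 10^(NF_i/10), G_i = 10^(G_i,dB/10)
  Stage 1: F_1 = 10^(0.853/10) = 1.217, G_1 = 10^(−0.853/10) = 0.8217
  Stage 2: F_2 = 10^(6.46/10) = 4.426, G_2 = 10^(−4.93/10) = 0.3214
  Stage 3: F_3 = 10^(3.10/10) = 2.042, G_3 = 10^(21.4/10) = 138.0
Friis cascade:
  F = 1.217 + (4.426 − 1)/0.8217 + (2.042 − 1)/0.2641 = 9.332
NF = 10 log₁₀(9.332) = 9.70 dB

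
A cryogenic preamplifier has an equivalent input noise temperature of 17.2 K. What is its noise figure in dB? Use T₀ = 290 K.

0.250 dB

F = 1 + T_e/T₀ = 1 + 17.2/290 = 1.05931
NF = 10 log₁₀(1.05931) = 0.250 dB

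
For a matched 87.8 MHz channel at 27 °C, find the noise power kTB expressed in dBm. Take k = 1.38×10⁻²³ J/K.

−94.4 dBm

T = 27 °C + 273.15 = 300.15 K
P_n = kTB = 1.38×10⁻²³ × 300.15 × 8.78×10⁷ = 3.64×10⁻¹³ W
In dBm: 10 log₁₀(3.64×10⁻¹³ / 10⁻³) = −94.4 dBm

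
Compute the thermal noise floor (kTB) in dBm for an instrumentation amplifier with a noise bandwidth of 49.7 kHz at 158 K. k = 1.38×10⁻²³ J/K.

−129.7 dBm

P_n = kTB = 1.38×10⁻²³ × 158 × 4.97×10⁴ = 1.08×10⁻¹⁶ W
In dBm: 10 log₁₀(1.08×10⁻¹⁶ / 10⁻³) = −129.7 dBm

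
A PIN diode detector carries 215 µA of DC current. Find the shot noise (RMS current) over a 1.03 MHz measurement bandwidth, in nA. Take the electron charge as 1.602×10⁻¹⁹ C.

8.42 nA

I_n = √(2qI·B)
2qI·B = 2 × 1.602×10⁻¹⁹ × 2.15×10⁻⁴ × 1.03×10⁶ = 7.10×10⁻¹⁷ A²
I_n = √(7.10×10⁻¹⁷) = 8.42×10⁻⁹ A = 8.42 nA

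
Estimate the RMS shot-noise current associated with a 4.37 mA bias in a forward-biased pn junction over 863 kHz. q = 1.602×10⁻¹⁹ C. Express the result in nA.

34.8 nA

I_n = √(2qI·B)
2qI·B = 2 × 1.602×10⁻¹⁹ × 4.37×10⁻³ × 8.63×10⁵ = 1.21×10⁻¹⁵ A²
I_n = √(1.21×10⁻¹⁵) = 3.48×10⁻⁸ A = 34.8 nA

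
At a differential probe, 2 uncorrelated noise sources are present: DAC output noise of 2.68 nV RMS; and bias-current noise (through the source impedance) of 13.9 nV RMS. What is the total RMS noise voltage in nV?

Uncorrelated sources add in power (mean-square): V_tot = √(ΣV_i²)
V_tot = √[(2.68×10⁻⁹)² + (1.39×10⁻⁸)²] = 1.42×10⁻⁸ V = 14.2 nV

14.2 nV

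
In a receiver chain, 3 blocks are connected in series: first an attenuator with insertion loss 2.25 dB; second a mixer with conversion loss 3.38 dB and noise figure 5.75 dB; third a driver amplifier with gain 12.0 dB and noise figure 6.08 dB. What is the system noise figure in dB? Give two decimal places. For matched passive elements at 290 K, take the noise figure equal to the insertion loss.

Convert to linear (a loss of L dB is a gain of −L dB): F_i = 10^(NF_i/10), G_i = 10^(G_i,dB/10)
  Stage 1: F_1 = 10^(2.25/10) = 1.679, G_1 = 10^(−2.25/10) = 0.5957
  Stage 2: F_2 = 10^(5.75/10) = 3.758, G_2 = 10^(−3.38/10) = 0.4592
  Stage 3: F_3 = 10^(6.08/10) = 4.055, G_3 = 10^(12.0/10) = 15.85
Friis cascade:
  F = 1.679 + (3.758 − 1)/0.5957 + (4.055 − 1)/0.2735 = 17.48
NF = 10 log₁₀(17.48) = 12.43 dB

12.43 dB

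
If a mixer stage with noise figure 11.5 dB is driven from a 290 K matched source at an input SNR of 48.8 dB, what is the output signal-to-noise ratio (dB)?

By definition F = SNR_in/SNR_out, so in dB: SNR_out = SNR_in − NF
SNR_out = 48.8 − 11.5 = 37.3 dB

37.3 dB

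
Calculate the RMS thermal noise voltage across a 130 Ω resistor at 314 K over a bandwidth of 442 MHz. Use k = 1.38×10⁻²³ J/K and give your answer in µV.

31.6 µV

V_n = √(4kTRB)
4kTRB = 4 × 1.38×10⁻²³ × 314 × 1.30×10² × 4.42×10⁸ = 9.96×10⁻¹⁰ V²
V_n = √(9.96×10⁻¹⁰) = 3.16×10⁻⁵ V = 31.6 µV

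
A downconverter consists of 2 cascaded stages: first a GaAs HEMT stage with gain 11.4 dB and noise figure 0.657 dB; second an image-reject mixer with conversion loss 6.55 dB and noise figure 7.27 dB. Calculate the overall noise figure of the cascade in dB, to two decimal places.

Convert to linear (a loss of L dB is a gain of −L dB): F_i = 10^(NF_i/10), G_i = 10^(G_i,dB/10)
  Stage 1: F_1 = 10^(0.657/10) = 1.163, G_1 = 10^(11.4/10) = 13.80
  Stage 2: F_2 = 10^(7.27/10) = 5.333, G_2 = 10^(−6.55/10) = 0.2213
Friis cascade:
  F = 1.163 + (5.333 − 1)/13.80 = 1.477
NF = 10 log₁₀(1.477) = 1.69 dB

1.69 dB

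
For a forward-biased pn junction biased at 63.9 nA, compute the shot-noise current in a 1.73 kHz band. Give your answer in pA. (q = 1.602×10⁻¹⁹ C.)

5.95 pA

I_n = √(2qI·B)
2qI·B = 2 × 1.602×10⁻¹⁹ × 6.39×10⁻⁸ × 1.73×10³ = 3.54×10⁻²³ A²
I_n = √(3.54×10⁻²³) = 5.95×10⁻¹² A = 5.95 pA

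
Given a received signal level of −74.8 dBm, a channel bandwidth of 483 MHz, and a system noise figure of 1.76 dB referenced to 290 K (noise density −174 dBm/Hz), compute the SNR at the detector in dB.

Noise floor: N = −174 + 10 log₁₀(B) + NF
10 log₁₀(4.83×10⁸) = 86.84 dB
N = −174 + 86.84 + 1.76 = −85.40 dBm
SNR = P_sig − N = −74.8 − (−85.40) = 10.60 dB → 10.6 dB

10.6 dB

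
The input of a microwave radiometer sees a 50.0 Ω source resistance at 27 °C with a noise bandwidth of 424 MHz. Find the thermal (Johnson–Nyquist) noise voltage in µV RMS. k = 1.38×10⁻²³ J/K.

T = 27 °C + 273.15 = 300.15 K
V_n = √(4kTRB)
4kTRB = 4 × 1.38×10⁻²³ × 300.15 × 5.00×10¹ × 4.24×10⁸ = 3.51×10⁻¹⁰ V²
V_n = √(3.51×10⁻¹⁰) = 1.87×10⁻⁵ V = 18.7 µV

18.7 µV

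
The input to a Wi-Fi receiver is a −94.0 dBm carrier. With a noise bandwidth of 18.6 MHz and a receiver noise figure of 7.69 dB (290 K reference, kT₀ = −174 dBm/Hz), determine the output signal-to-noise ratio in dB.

Noise floor: N = −174 + 10 log₁₀(B) + NF
10 log₁₀(1.86×10⁷) = 72.7 dB
N = −174 + 72.7 + 7.69 = −93.61 dBm
SNR = P_sig − N = −94.0 − (−93.61) = −0.39 dB → −0.4 dB

−0.4 dB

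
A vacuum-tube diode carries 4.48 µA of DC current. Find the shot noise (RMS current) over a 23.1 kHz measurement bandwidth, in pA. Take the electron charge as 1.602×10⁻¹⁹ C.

182 pA

I_n = √(2qI·B)
2qI·B = 2 × 1.602×10⁻¹⁹ × 4.48×10⁻⁶ × 2.31×10⁴ = 3.32×10⁻²⁰ A²
I_n = √(3.32×10⁻²⁰) = 1.82×10⁻¹⁰ A = 182 pA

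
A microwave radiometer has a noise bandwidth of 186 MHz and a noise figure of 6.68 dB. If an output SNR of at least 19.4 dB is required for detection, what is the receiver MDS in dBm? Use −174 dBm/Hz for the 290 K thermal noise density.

−65.2 dBm

Sensitivity = −174 + 10 log₁₀(B) + NF + SNR_min
= −174 + 82.7 + 6.68 + 19.4
= −65.22 dBm → −65.2 dBm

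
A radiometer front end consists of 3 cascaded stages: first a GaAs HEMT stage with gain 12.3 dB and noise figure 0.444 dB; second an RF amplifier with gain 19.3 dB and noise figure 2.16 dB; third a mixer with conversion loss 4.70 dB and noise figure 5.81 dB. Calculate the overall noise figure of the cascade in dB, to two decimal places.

Convert to linear (a loss of L dB is a gain of −L dB): F_i = 10^(NF_i/10), G_i = 10^(G_i,dB/10)
  Stage 1: F_1 = 10^(0.444/10) = 1.108, G_1 = 10^(12.3/10) = 16.98
  Stage 2: F_2 = 10^(2.16/10) = 1.644, G_2 = 10^(19.3/10) = 85.11
  Stage 3: F_3 = 10^(5.81/10) = 3.811, G_3 = 10^(−4.70/10) = 0.3388
Friis cascade:
  F = 1.108 + (1.644 − 1)/16.98 + (3.811 − 1)/1445 = 1.148
NF = 10 log₁₀(1.148) = 0.60 dB

0.60 dB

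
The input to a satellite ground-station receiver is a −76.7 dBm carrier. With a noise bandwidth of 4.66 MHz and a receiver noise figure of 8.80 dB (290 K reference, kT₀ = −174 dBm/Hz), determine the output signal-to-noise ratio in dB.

21.8 dB

Noise floor: N = −174 + 10 log₁₀(B) + NF
10 log₁₀(4.66×10⁶) = 66.68 dB
N = −174 + 66.68 + 8.80 = −98.52 dBm
SNR = P_sig − N = −76.7 − (−98.52) = 21.82 dB → 21.8 dB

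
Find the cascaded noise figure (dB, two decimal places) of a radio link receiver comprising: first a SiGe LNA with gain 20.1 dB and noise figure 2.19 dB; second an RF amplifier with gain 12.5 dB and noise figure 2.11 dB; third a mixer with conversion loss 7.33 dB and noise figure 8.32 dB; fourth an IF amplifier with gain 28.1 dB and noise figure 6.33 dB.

2.24 dB

Convert to linear (a loss of L dB is a gain of −L dB): F_i = 10^(NF_i/10), G_i = 10^(G_i,dB/10)
  Stage 1: F_1 = 10^(2.19/10) = 1.656, G_1 = 10^(20.1/10) = 102.3
  Stage 2: F_2 = 10^(2.11/10) = 1.626, G_2 = 10^(12.5/10) = 17.78
  Stage 3: F_3 = 10^(8.32/10) = 6.792, G_3 = 10^(−7.33/10) = 0.1849
  Stage 4: F_4 = 10^(6.33/10) = 4.295, G_4 = 10^(28.1/10) = 645.7
Friis cascade:
  F = 1.656 + (1.626 − 1)/102.3 + (6.792 − 1)/1820 + (4.295 − 1)/336.5 = 1.675
NF = 10 log₁₀(1.675) = 2.24 dB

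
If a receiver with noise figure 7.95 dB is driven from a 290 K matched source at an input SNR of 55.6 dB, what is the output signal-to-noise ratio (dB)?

By definition F = SNR_in/SNR_out, so in dB: SNR_out = SNR_in − NF
SNR_out = 55.6 − 7.95 = 47.65 dB

47.65 dB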